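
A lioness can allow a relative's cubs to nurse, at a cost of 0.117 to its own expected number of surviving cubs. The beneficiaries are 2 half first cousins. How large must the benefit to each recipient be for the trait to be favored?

0.936

r to a half first cousin = 1/16 (half first cousins share one grandparent — one path of length 4: r = (1/2)^4 = 1/16).
Hamilton's rule with n recipients of equal r: n·r·B > C, so B > C/(n·r) = 0.117/(2·0.0625) = 0.936.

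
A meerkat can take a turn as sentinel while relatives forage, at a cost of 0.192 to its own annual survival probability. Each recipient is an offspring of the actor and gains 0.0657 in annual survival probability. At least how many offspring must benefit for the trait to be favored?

r to an offspring = 1/2 (one parent–offspring link: r = (1/2)^1 = 1/2).
Hamilton's rule: n·r·B > C  ⇒  n > C/(r·B) = 0.192/(0.5·0.0657) = 5.845.
The smallest integer exceeding 5.845 is 6.

6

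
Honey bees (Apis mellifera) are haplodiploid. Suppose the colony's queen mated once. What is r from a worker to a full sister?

Haplodiploid full sisters inherit their father's entire haploid genome identically (contributing 1/2) and on average half of their mother's contribution (1/2 · 1/2 = 1/4); r = 1/2 + 1/4 = 3/4.

0.75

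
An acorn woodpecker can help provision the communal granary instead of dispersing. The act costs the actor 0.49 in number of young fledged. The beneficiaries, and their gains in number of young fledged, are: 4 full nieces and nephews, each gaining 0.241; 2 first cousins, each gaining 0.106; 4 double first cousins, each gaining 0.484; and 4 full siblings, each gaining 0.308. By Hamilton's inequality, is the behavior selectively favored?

Hamilton's rule: the trait is favored when the sum of r·B over every recipient exceeds the actor's cost C.
r to a full niece or nephew = 1/4 (full aunt/uncle↔niece/nephew: two paths of length 3 through the shared grandparent pair: r = 2·(1/2)^3 = 1/4).
r to a first cousin = 1/8 (first cousins share one grandparent pair — two paths of length 4: r = 2·(1/2)^4 = 1/8).
r to a double first cousin = 0.25 (double first cousins share both grandparent pairs — four paths of length 4: r = 4·(1/2)^4 = 1/4).
r to a full sibling = 1/2 (full sibs share both parents — two paths of length 2: r = 2·(1/2)^2 = 1/2).
Summing one r·B term per recipient: 4·0.25·0.241 + 2·0.125·0.106 + 4·0.25·0.484 + 4·0.5·0.308 = 1.3675.
1.3675 > 0.49: the indirect benefit exceeds the cost.

Yes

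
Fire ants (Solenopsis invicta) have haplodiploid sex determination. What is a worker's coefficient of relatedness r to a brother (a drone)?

Her haploid brother carries none of their father's genes and a random half of their mother's genome; that half matches the maternal half of her own genome with probability 1/2: r = 1/2 · 1/2 = 1/4.

0.25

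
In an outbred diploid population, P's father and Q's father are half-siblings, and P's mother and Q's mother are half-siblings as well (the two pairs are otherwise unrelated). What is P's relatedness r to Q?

Wright's path rule: contributions from independent ancestry routes add.
P and Q are related in two ways: half first cousins through their fathers (r = 1/16) and half first cousins through their mothers (r = 1/16).
r = 1/16 + 1/16 = 1/8 = 0.125.

0.125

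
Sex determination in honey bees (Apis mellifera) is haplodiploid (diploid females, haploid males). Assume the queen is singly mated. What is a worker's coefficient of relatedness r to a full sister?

Haplodiploid full sisters inherit their father's entire haploid genome identically (contributing 1/2) and on average half of their mother's contribution (1/2 · 1/2 = 1/4); r = 1/2 + 1/4 = 3/4.

0.75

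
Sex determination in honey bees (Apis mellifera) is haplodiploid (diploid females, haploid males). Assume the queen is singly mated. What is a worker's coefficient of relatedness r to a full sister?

0.75

Haplodiploid full sisters inherit their father's entire haploid genome identically (contributing 1/2) and on average half of their mother's contribution (1/2 · 1/2 = 1/4); r = 1/2 + 1/4 = 3/4.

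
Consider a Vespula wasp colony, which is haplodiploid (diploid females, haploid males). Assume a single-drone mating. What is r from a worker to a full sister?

Haplodiploid full sisters inherit their father's entire haploid genome identically (contributing 1/2) and on average half of their mother's contribution (1/2 · 1/2 = 1/4); r = 1/2 + 1/4 = 3/4.

0.75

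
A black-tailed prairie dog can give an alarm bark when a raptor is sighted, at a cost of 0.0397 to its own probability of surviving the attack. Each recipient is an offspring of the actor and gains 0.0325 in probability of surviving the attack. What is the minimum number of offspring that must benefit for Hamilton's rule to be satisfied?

3

r to an offspring = 0.5 (one parent–offspring link: r = (1/2)^1 = 1/2).
Hamilton's rule: n·r·B > C  ⇒  n > C/(r·B) = 0.0397/(0.5·0.0325) = 2.443.
The smallest integer exceeding 2.443 is 3.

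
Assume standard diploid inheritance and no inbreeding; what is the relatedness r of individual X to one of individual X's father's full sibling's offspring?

0.125

Each parent–offspring link contributes a factor of 1/2, and independent paths through distinct common ancestors add.
First cousins share one grandparent pair — two paths of length 4: r = 2·(1/2)^4 = 1/8.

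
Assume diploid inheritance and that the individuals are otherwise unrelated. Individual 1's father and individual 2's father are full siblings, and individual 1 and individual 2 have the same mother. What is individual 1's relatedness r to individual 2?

0.375

Independent pedigree routes through distinct common ancestors add.
Individual 1 and individual 2 are related in two ways: first cousins through their fathers (r = 1/8) and half-sibs through their shared mother (r = 1/4).
r = 1/8 + 1/4 = 3/8 = 0.375.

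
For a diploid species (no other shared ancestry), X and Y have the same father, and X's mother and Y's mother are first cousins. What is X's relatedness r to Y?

Independent pedigree routes through distinct common ancestors add.
X and Y are related in two ways: half-sibs through their shared father (r = 1/4) and second cousins through their mothers (r = 1/32).
r = 1/4 + 1/32 = 9/32 = 0.28125.

0.28125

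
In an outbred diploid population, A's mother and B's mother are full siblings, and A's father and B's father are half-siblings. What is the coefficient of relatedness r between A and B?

0.1875

Wright's path rule: contributions from independent ancestry routes add.
A and B are related in two ways: first cousins through their mothers (r = 1/8) and half first cousins through their fathers (r = 1/16).
r = 1/8 + 1/16 = 3/16 = 0.1875.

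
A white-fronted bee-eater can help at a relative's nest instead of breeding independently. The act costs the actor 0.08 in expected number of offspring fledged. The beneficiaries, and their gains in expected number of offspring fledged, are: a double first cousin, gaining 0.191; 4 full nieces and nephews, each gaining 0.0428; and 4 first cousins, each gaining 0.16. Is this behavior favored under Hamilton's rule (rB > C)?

Yes

Hamilton's rule: the trait is favored when the sum of r·B over every recipient exceeds the actor's cost C.
r to a double first cousin = 0.25 (double first cousins share both grandparent pairs — four paths of length 4: r = 4·(1/2)^4 = 1/4).
r to a full niece or nephew = 0.25 (full aunt/uncle↔niece/nephew: two paths of length 3 through the shared grandparent pair: r = 2·(1/2)^3 = 1/4).
r to a first cousin = 0.125 (first cousins share one grandparent pair — two paths of length 4: r = 2·(1/2)^4 = 1/8).
Summing one r·B term per recipient: 1·0.25·0.191 + 4·0.25·0.0428 + 4·0.125·0.16 = 0.17055.
0.17055 > 0.08: the indirect benefit exceeds the cost.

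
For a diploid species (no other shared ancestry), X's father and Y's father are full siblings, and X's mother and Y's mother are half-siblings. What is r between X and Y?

Independent pedigree routes through distinct common ancestors add.
X and Y are related in two ways: first cousins through their fathers (r = 1/8) and half first cousins through their mothers (r = 1/16).
r = 1/8 + 1/16 = 3/16 = 0.1875.

0.1875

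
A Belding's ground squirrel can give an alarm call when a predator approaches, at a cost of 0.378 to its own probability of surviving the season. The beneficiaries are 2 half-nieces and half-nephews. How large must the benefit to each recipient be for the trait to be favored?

1.512

r to a half-niece or half-nephew = 0.125 (half-aunt/uncle↔niece/nephew: one path of length 3: r = (1/2)^3 = 1/8).
Hamilton's rule with n recipients of equal r: n·r·B > C, so B > C/(n·r) = 0.378/(2·0.125) = 1.512.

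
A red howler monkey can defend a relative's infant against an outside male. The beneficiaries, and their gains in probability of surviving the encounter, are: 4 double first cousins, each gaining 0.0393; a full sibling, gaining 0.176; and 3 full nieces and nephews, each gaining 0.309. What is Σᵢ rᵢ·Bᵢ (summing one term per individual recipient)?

r to a double first cousin = 0.25 (double first cousins share both grandparent pairs — four paths of length 4: r = 4·(1/2)^4 = 1/4).
r to a full sibling = 0.5 (full sibs share both parents — two paths of length 2: r = 2·(1/2)^2 = 1/2).
r to a full niece or nephew = 1/4 (full aunt/uncle↔niece/nephew: two paths of length 3 through the shared grandparent pair: r = 2·(1/2)^3 = 1/4).
Summing one r·B term per recipient: 4·0.25·0.0393 + 1·0.5·0.176 + 3·0.25·0.309 = 0.35905.

0.35905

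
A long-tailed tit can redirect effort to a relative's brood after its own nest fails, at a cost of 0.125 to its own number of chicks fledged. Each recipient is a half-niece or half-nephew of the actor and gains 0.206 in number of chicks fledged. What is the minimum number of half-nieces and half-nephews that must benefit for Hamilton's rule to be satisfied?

5

r to a half-niece or half-nephew = 0.125 (half-aunt/uncle↔niece/nephew: one path of length 3: r = (1/2)^3 = 1/8).
Hamilton's rule: n·r·B > C  ⇒  n > C/(r·B) = 0.125/(0.125·0.206) = 4.854.
The smallest integer exceeding 4.854 is 5.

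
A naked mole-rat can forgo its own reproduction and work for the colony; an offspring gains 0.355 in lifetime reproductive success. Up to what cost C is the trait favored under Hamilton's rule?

0.1775

r to an offspring = 1/2 (one parent–offspring link: r = (1/2)^1 = 1/2).
Hamilton's rule: n·r·B > C, so the trait is favored while C < n·r·B = 1·0.5·0.355 = 0.1775.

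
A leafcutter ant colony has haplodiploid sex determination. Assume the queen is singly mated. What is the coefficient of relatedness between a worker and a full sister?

0.75

Haplodiploid full sisters inherit their father's entire haploid genome identically (contributing 1/2) and on average half of their mother's contribution (1/2 · 1/2 = 1/4); r = 1/2 + 1/4 = 3/4.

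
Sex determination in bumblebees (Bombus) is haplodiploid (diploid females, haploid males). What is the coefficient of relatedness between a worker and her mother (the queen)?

One meiotic link between diploid queen and diploid daughter: r = 1/2.

0.5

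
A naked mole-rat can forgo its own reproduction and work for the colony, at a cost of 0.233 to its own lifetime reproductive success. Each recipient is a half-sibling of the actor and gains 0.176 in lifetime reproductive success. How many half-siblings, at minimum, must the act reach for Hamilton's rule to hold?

6

r to a half-sibling = 1/4 (half-sibs share one parent — one path of length 2: r = (1/2)^2 = 1/4).
Hamilton's rule: n·r·B > C  ⇒  n > C/(r·B) = 0.233/(0.25·0.176) = 5.295.
The smallest integer exceeding 5.295 is 6.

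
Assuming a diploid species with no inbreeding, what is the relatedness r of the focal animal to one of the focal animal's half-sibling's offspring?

Each parent–offspring link contributes a factor of 1/2, and independent paths through distinct common ancestors add.
Half-aunt/uncle↔niece/nephew: one path of length 3: r = (1/2)^3 = 1/8.

0.125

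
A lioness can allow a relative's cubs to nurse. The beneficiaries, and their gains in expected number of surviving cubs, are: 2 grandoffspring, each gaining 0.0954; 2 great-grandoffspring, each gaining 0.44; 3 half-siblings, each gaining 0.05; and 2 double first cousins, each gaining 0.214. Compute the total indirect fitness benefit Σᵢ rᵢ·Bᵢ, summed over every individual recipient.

0.3022

r to a grandoffspring = 1/4 (two parent–offspring links: r = (1/2)^2 = 1/4).
r to a great-grandoffspring = 1/8 (three parent–offspring links: r = (1/2)^3 = 1/8).
r to a half-sibling = 0.25 (half-sibs share one parent — one path of length 2: r = (1/2)^2 = 1/4).
r to a double first cousin = 1/4 (double first cousins share both grandparent pairs — four paths of length 4: r = 4·(1/2)^4 = 1/4).
Summing one r·B term per recipient: 2·0.25·0.0954 + 2·0.125·0.44 + 3·0.25·0.05 + 2·0.25·0.214 = 0.3022.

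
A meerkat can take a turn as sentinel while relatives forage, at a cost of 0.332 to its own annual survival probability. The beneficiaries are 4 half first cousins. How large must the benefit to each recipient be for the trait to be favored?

1.328

r to a half first cousin = 1/16 (half first cousins share one grandparent — one path of length 4: r = (1/2)^4 = 1/16).
Hamilton's rule with n recipients of equal r: n·r·B > C, so B > C/(n·r) = 0.332/(4·0.0625) = 1.328.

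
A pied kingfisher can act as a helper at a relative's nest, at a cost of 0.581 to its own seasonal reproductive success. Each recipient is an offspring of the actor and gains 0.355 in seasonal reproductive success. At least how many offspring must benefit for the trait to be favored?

r to an offspring = 0.5 (one parent–offspring link: r = (1/2)^1 = 1/2).
Hamilton's rule: n·r·B > C  ⇒  n > C/(r·B) = 0.581/(0.5·0.355) = 3.273.
The smallest integer exceeding 3.273 is 4.

4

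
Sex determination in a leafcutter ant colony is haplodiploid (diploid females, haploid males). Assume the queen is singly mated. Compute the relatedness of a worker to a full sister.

Haplodiploid full sisters inherit their father's entire haploid genome identically (contributing 1/2) and on average half of their mother's contribution (1/2 · 1/2 = 1/4); r = 1/2 + 1/4 = 3/4.

0.75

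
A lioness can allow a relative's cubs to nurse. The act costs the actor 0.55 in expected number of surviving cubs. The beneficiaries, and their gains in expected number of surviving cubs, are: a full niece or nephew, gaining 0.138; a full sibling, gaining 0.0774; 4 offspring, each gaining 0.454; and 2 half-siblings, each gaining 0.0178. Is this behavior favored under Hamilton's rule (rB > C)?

Yes

Hamilton's rule: the trait is favored when the sum of r·B over every recipient exceeds the actor's cost C.
r to a full niece or nephew = 1/4 (full aunt/uncle↔niece/nephew: two paths of length 3 through the shared grandparent pair: r = 2·(1/2)^3 = 1/4).
r to a full sibling = 0.5 (full sibs share both parents — two paths of length 2: r = 2·(1/2)^2 = 1/2).
r to an offspring = 1/2 (one parent–offspring link: r = (1/2)^1 = 1/2).
r to a half-sibling = 1/4 (half-sibs share one parent — one path of length 2: r = (1/2)^2 = 1/4).
Summing one r·B term per recipient: 1·0.25·0.138 + 1·0.5·0.0774 + 4·0.5·0.454 + 2·0.25·0.0178 = 0.9901.
0.9901 > 0.55: the indirect benefit exceeds the cost.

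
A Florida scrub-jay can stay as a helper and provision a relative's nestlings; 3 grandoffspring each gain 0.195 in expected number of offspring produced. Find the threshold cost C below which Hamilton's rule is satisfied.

r to a grandoffspring = 0.25 (two parent–offspring links: r = (1/2)^2 = 1/4).
Hamilton's rule: n·r·B > C, so the trait is favored while C < n·r·B = 3·0.25·0.195 = 0.14625.

0.14625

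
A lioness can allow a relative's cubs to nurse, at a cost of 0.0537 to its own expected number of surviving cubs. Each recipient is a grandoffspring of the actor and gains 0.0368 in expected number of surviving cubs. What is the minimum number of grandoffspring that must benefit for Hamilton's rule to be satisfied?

6

r to a grandoffspring = 0.25 (two parent–offspring links: r = (1/2)^2 = 1/4).
Hamilton's rule: n·r·B > C  ⇒  n > C/(r·B) = 0.0537/(0.25·0.0368) = 5.837.
The smallest integer exceeding 5.837 is 6.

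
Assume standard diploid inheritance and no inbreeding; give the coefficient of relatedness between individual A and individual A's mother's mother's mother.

0.125

Each parent–offspring link contributes a factor of 1/2, and independent paths through distinct common ancestors add.
Three parent–offspring links: r = (1/2)^3 = 1/8.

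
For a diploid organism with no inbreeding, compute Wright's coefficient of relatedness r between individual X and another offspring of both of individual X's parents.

Each parent–offspring link contributes a factor of 1/2, and independent paths through distinct common ancestors add.
Full sibs share both parents — two paths of length 2: r = 2·(1/2)^2 = 1/2.

0.5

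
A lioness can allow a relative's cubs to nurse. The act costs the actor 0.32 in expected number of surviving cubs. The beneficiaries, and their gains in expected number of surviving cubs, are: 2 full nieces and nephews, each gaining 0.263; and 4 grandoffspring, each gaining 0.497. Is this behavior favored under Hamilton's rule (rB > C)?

Hamilton's rule: the trait is favored when the sum of r·B over every recipient exceeds the actor's cost C.
r to a full niece or nephew = 0.25 (full aunt/uncle↔niece/nephew: two paths of length 3 through the shared grandparent pair: r = 2·(1/2)^3 = 1/4).
r to a grandoffspring = 1/4 (two parent–offspring links: r = (1/2)^2 = 1/4).
Summing one r·B term per recipient: 2·0.25·0.263 + 4·0.25·0.497 = 0.6285.
0.6285 > 0.32: the indirect benefit exceeds the cost.

Yes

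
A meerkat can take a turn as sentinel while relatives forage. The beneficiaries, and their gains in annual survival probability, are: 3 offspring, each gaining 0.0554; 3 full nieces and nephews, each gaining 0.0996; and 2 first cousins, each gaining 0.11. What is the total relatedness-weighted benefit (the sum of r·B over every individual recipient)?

r to an offspring = 1/2 (one parent–offspring link: r = (1/2)^1 = 1/2).
r to a full niece or nephew = 0.25 (full aunt/uncle↔niece/nephew: two paths of length 3 through the shared grandparent pair: r = 2·(1/2)^3 = 1/4).
r to a first cousin = 1/8 (first cousins share one grandparent pair — two paths of length 4: r = 2·(1/2)^4 = 1/8).
Summing one r·B term per recipient: 3·0.5·0.0554 + 3·0.25·0.0996 + 2·0.125·0.11 = 0.1853.

0.1853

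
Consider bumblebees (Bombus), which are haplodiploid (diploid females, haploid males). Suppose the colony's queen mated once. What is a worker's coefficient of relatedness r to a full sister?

0.75

Haplodiploid full sisters inherit their father's entire haploid genome identically (contributing 1/2) and on average half of their mother's contribution (1/2 · 1/2 = 1/4); r = 1/2 + 1/4 = 3/4.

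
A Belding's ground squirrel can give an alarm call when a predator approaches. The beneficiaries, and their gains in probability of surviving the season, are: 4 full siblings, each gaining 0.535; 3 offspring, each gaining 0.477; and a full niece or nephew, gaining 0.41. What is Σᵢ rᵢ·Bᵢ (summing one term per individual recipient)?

r to a full sibling = 1/2 (full sibs share both parents — two paths of length 2: r = 2·(1/2)^2 = 1/2).
r to an offspring = 0.5 (one parent–offspring link: r = (1/2)^1 = 1/2).
r to a full niece or nephew = 0.25 (full aunt/uncle↔niece/nephew: two paths of length 3 through the shared grandparent pair: r = 2·(1/2)^3 = 1/4).
Summing one r·B term per recipient: 4·0.5·0.535 + 3·0.5·0.477 + 1·0.25·0.41 = 1.888.

1.888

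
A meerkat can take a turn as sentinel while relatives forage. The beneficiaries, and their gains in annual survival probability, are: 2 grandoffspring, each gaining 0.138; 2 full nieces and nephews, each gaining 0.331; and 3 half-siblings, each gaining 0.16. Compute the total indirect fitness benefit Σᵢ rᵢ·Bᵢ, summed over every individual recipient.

0.3545

r to a grandoffspring = 1/4 (two parent–offspring links: r = (1/2)^2 = 1/4).
r to a full niece or nephew = 0.25 (full aunt/uncle↔niece/nephew: two paths of length 3 through the shared grandparent pair: r = 2·(1/2)^3 = 1/4).
r to a half-sibling = 0.25 (half-sibs share one parent — one path of length 2: r = (1/2)^2 = 1/4).
Summing one r·B term per recipient: 2·0.25·0.138 + 2·0.25·0.331 + 3·0.25·0.16 = 0.3545.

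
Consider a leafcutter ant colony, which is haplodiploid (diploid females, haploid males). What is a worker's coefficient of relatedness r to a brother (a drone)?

0.25

Her haploid brother carries none of their father's genes and a random half of their mother's genome; that half matches the maternal half of her own genome with probability 1/2: r = 1/2 · 1/2 = 1/4.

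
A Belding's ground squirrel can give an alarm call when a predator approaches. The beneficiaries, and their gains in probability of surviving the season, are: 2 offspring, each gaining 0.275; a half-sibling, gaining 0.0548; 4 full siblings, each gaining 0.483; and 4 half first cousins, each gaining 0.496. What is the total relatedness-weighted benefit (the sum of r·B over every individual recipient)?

r to an offspring = 1/2 (one parent–offspring link: r = (1/2)^1 = 1/2).
r to a half-sibling = 1/4 (half-sibs share one parent — one path of length 2: r = (1/2)^2 = 1/4).
r to a full sibling = 0.5 (full sibs share both parents — two paths of length 2: r = 2·(1/2)^2 = 1/2).
r to a half first cousin = 1/16 (half first cousins share one grandparent — one path of length 4: r = (1/2)^4 = 1/16).
Summing one r·B term per recipient: 2·0.5·0.275 + 1·0.25·0.0548 + 4·0.5·0.483 + 4·0.0625·0.496 = 1.3787.

1.3787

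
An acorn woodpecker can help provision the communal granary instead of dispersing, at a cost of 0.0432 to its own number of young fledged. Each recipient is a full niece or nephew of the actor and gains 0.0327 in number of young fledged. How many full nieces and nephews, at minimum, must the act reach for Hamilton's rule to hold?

6

r to a full niece or nephew = 1/4 (full aunt/uncle↔niece/nephew: two paths of length 3 through the shared grandparent pair: r = 2·(1/2)^3 = 1/4).
Hamilton's rule: n·r·B > C  ⇒  n > C/(r·B) = 0.0432/(0.25·0.0327) = 5.284.
The smallest integer exceeding 5.284 is 6.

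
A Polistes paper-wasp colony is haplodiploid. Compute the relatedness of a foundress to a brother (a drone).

0.25

Her haploid brother carries none of their father's genes and a random half of their mother's genome; that half matches the maternal half of her own genome with probability 1/2: r = 1/2 · 1/2 = 1/4.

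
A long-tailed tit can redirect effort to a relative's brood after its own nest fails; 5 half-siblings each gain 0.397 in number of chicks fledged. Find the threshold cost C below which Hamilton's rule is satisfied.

r to a half-sibling = 0.25 (half-sibs share one parent — one path of length 2: r = (1/2)^2 = 1/4).
Hamilton's rule: n·r·B > C, so the trait is favored while C < n·r·B = 5·0.25·0.397 = 0.49625.

0.49625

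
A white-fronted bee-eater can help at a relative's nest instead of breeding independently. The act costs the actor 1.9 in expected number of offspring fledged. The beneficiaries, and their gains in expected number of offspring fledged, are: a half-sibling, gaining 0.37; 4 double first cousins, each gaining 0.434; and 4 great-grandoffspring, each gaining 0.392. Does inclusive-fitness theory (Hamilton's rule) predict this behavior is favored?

Hamilton's rule: the trait is favored when the sum of r·B over every recipient exceeds the actor's cost C.
r to a half-sibling = 0.25 (half-sibs share one parent — one path of length 2: r = (1/2)^2 = 1/4).
r to a double first cousin = 0.25 (double first cousins share both grandparent pairs — four paths of length 4: r = 4·(1/2)^4 = 1/4).
r to a great-grandoffspring = 1/8 (three parent–offspring links: r = (1/2)^3 = 1/8).
Summing one r·B term per recipient: 1·0.25·0.37 + 4·0.25·0.434 + 4·0.125·0.392 = 0.7225.
0.7225 < 1.9: the indirect benefit is less than the cost.

No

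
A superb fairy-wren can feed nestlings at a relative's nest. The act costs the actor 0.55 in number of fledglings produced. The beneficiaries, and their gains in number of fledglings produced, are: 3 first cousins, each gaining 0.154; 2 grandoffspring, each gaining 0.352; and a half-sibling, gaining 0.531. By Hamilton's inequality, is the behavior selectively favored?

Hamilton's rule: the trait is favored when the sum of r·B over every recipient exceeds the actor's cost C.
r to a first cousin = 1/8 (first cousins share one grandparent pair — two paths of length 4: r = 2·(1/2)^4 = 1/8).
r to a grandoffspring = 0.25 (two parent–offspring links: r = (1/2)^2 = 1/4).
r to a half-sibling = 1/4 (half-sibs share one parent — one path of length 2: r = (1/2)^2 = 1/4).
Summing one r·B term per recipient: 3·0.125·0.154 + 2·0.25·0.352 + 1·0.25·0.531 = 0.3665.
0.3665 < 0.55: the indirect benefit is less than the cost.

No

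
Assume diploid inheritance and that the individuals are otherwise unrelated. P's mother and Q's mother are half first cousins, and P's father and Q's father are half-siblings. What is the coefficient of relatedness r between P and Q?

0.078125

Relatedness sums over independent paths through distinct common ancestors.
P and Q are related in two ways: half second cousins through their mothers (r = 1/64) and half first cousins through their fathers (r = 1/16).
r = 1/64 + 1/16 = 5/64 = 0.078125.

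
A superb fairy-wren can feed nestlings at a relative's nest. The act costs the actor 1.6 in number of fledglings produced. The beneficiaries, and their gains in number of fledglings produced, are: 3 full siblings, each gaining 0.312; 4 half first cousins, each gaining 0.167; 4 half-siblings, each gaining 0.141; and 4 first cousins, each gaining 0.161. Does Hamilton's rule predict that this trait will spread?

No

Hamilton's rule: the trait is favored when the sum of r·B over every recipient exceeds the actor's cost C.
r to a full sibling = 0.5 (full sibs share both parents — two paths of length 2: r = 2·(1/2)^2 = 1/2).
r to a half first cousin = 1/16 (half first cousins share one grandparent — one path of length 4: r = (1/2)^4 = 1/16).
r to a half-sibling = 0.25 (half-sibs share one parent — one path of length 2: r = (1/2)^2 = 1/4).
r to a first cousin = 0.125 (first cousins share one grandparent pair — two paths of length 4: r = 2·(1/2)^4 = 1/8).
Summing one r·B term per recipient: 3·0.5·0.312 + 4·0.0625·0.167 + 4·0.25·0.141 + 4·0.125·0.161 = 0.73125.
0.73125 < 1.6: the indirect benefit is less than the cost.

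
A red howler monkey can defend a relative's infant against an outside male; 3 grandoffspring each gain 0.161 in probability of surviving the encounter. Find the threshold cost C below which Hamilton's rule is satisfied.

r to a grandoffspring = 1/4 (two parent–offspring links: r = (1/2)^2 = 1/4).
Hamilton's rule: n·r·B > C, so the trait is favored while C < n·r·B = 3·0.25·0.161 = 0.12075.

0.12075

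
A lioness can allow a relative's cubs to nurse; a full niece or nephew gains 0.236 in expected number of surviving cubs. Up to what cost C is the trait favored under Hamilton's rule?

0.059

r to a full niece or nephew = 1/4 (full aunt/uncle↔niece/nephew: two paths of length 3 through the shared grandparent pair: r = 2·(1/2)^3 = 1/4).
Hamilton's rule: n·r·B > C, so the trait is favored while C < n·r·B = 1·0.25·0.236 = 0.059.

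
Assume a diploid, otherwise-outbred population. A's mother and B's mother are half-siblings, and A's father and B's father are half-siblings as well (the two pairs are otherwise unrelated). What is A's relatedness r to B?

0.125

Relatedness sums over independent paths through distinct common ancestors.
A and B are related in two ways: half first cousins through their mothers (r = 1/16) and half first cousins through their fathers (r = 1/16).
r = 1/16 + 1/16 = 0.125.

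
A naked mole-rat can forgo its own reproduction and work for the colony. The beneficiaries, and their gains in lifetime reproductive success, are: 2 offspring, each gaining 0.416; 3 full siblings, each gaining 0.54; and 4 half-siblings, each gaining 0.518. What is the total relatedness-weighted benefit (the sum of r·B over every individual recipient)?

1.744

r to an offspring = 0.5 (one parent–offspring link: r = (1/2)^1 = 1/2).
r to a full sibling = 0.5 (full sibs share both parents — two paths of length 2: r = 2·(1/2)^2 = 1/2).
r to a half-sibling = 1/4 (half-sibs share one parent — one path of length 2: r = (1/2)^2 = 1/4).
Summing one r·B term per recipient: 2·0.5·0.416 + 3·0.5·0.54 + 4·0.25·0.518 = 1.744.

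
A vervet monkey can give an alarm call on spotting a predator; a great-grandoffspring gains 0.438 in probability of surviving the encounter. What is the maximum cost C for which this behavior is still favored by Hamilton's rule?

0.05475

r to a great-grandoffspring = 1/8 (three parent–offspring links: r = (1/2)^3 = 1/8).
Hamilton's rule: n·r·B > C, so the trait is favored while C < n·r·B = 1·0.125·0.438 = 0.05475.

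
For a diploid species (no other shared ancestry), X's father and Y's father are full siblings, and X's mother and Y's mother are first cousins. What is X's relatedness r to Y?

0.15625

Relatedness sums over independent paths through distinct common ancestors.
X and Y are related in two ways: first cousins through their fathers (r = 1/8) and second cousins through their mothers (r = 1/32).
r = 1/8 + 1/32 = 0.15625.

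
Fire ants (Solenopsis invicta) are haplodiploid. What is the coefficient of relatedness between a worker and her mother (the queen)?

One meiotic link between diploid queen and diploid daughter: r = 1/2.

0.5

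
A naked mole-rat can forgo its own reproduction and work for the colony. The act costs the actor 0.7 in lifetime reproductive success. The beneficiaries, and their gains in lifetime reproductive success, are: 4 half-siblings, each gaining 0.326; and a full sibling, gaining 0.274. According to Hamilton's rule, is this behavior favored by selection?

Hamilton's rule: the trait is favored when the sum of r·B over every recipient exceeds the actor's cost C.
r to a half-sibling = 0.25 (half-sibs share one parent — one path of length 2: r = (1/2)^2 = 1/4).
r to a full sibling = 0.5 (full sibs share both parents — two paths of length 2: r = 2·(1/2)^2 = 1/2).
Summing one r·B term per recipient: 4·0.25·0.326 + 1·0.5·0.274 = 0.463.
0.463 < 0.7: the indirect benefit is less than the cost.

No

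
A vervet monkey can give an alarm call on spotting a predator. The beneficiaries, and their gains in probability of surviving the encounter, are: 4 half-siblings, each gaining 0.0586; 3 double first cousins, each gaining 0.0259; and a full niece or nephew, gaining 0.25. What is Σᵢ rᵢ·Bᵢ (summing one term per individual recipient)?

r to a half-sibling = 0.25 (half-sibs share one parent — one path of length 2: r = (1/2)^2 = 1/4).
r to a double first cousin = 0.25 (double first cousins share both grandparent pairs — four paths of length 4: r = 4·(1/2)^4 = 1/4).
r to a full niece or nephew = 0.25 (full aunt/uncle↔niece/nephew: two paths of length 3 through the shared grandparent pair: r = 2·(1/2)^3 = 1/4).
Summing one r·B term per recipient: 4·0.25·0.0586 + 3·0.25·0.0259 + 1·0.25·0.25 = 0.140525.

0.140525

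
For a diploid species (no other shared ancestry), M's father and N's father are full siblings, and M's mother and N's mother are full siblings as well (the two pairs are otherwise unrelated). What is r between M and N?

With two independent routes of shared ancestry, r is the sum of the two contributions.
M and N are related in two ways: first cousins through their fathers (r = 1/8) and first cousins through their mothers (r = 1/8) — i.e. double first cousins.
r = 1/8 + 1/8 = 1/4 = 0.25.

0.25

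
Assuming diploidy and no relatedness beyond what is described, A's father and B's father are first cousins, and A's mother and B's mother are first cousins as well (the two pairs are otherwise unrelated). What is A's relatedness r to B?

0.0625

With two independent routes of shared ancestry, r is the sum of the two contributions.
A and B are related in two ways: second cousins through their fathers (r = 1/32) and second cousins through their mothers (r = 1/32).
r = 1/32 + 1/32 = 1/16 = 0.0625.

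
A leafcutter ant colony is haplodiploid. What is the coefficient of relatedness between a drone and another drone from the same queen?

Haploid brothers each carry a random half of the queen's diploid genome, so on average they share half: r = 1/2.

0.5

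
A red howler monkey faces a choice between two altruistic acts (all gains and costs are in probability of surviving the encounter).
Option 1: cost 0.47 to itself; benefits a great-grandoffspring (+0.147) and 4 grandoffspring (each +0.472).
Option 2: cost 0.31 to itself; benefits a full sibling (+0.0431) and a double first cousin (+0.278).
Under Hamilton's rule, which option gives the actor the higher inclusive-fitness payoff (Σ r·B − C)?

Option 1: r to a great-grandoffspring = 0.125.
Option 1: r to a grandoffspring = 0.25.
Option 1: Σ r·B − C = (1·0.125·0.147 + 4·0.25·0.472) − 0.47 = 0.020375.
Option 2: r to a full sibling = 0.5.
Option 2: r to a double first cousin = 0.25.
Option 2: Σ r·B − C = (1·0.5·0.0431 + 1·0.25·0.278) − 0.31 = -0.21895.
Option 1 has the higher net inclusive-fitness payoff.

Option 1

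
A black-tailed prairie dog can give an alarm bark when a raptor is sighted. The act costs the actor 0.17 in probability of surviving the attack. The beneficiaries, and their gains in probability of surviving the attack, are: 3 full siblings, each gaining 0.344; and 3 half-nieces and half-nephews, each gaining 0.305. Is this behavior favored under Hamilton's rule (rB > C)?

Hamilton's rule: the trait is favored when the sum of r·B over every recipient exceeds the actor's cost C.
r to a full sibling = 1/2 (full sibs share both parents — two paths of length 2: r = 2·(1/2)^2 = 1/2).
r to a half-niece or half-nephew = 1/8 (half-aunt/uncle↔niece/nephew: one path of length 3: r = (1/2)^3 = 1/8).
Summing one r·B term per recipient: 3·0.5·0.344 + 3·0.125·0.305 = 0.630375.
0.630375 > 0.17: the indirect benefit exceeds the cost.

Yes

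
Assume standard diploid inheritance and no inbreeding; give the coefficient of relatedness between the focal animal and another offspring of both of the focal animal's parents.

Each parent–offspring link contributes a factor of 1/2, and independent paths through distinct common ancestors add.
Full sibs share both parents — two paths of length 2: r = 2·(1/2)^2 = 1/2.

0.5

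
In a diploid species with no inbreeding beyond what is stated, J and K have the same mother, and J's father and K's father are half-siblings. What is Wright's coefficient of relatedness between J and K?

0.3125

Wright's path rule: contributions from independent ancestry routes add.
J and K are related in two ways: half-sibs through their shared mother (r = 1/4) and half first cousins through their fathers (r = 1/16).
r = 1/4 + 1/16 = 0.3125.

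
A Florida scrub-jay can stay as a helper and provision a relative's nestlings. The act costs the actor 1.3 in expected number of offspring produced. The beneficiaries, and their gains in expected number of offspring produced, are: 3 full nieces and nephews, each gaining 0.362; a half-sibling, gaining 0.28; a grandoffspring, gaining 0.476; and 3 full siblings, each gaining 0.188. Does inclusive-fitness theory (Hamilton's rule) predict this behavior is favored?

Hamilton's rule: the trait is favored when the sum of r·B over every recipient exceeds the actor's cost C.
r to a full niece or nephew = 0.25 (full aunt/uncle↔niece/nephew: two paths of length 3 through the shared grandparent pair: r = 2·(1/2)^3 = 1/4).
r to a half-sibling = 0.25 (half-sibs share one parent — one path of length 2: r = (1/2)^2 = 1/4).
r to a grandoffspring = 1/4 (two parent–offspring links: r = (1/2)^2 = 1/4).
r to a full sibling = 1/2 (full sibs share both parents — two paths of length 2: r = 2·(1/2)^2 = 1/2).
Summing one r·B term per recipient: 3·0.25·0.362 + 1·0.25·0.28 + 1·0.25·0.476 + 3·0.5·0.188 = 0.7425.
0.7425 < 1.3: the indirect benefit is less than the cost.

No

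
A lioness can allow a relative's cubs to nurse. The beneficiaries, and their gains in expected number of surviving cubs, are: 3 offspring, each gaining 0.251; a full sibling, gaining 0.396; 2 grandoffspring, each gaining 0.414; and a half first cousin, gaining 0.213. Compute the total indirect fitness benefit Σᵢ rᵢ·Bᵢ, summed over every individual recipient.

0.7948125

r to an offspring = 1/2 (one parent–offspring link: r = (1/2)^1 = 1/2).
r to a full sibling = 0.5 (full sibs share both parents — two paths of length 2: r = 2·(1/2)^2 = 1/2).
r to a grandoffspring = 1/4 (two parent–offspring links: r = (1/2)^2 = 1/4).
r to a half first cousin = 1/16 (half first cousins share one grandparent — one path of length 4: r = (1/2)^4 = 1/16).
Summing one r·B term per recipient: 3·0.5·0.251 + 1·0.5·0.396 + 2·0.25·0.414 + 1·0.0625·0.213 = 0.7948125.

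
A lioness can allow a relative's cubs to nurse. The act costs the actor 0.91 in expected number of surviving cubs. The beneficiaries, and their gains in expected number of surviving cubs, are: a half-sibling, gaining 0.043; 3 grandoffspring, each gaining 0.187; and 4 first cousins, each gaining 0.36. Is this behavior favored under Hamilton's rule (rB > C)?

No

Hamilton's rule: the trait is favored when the sum of r·B over every recipient exceeds the actor's cost C.
r to a half-sibling = 0.25 (half-sibs share one parent — one path of length 2: r = (1/2)^2 = 1/4).
r to a grandoffspring = 0.25 (two parent–offspring links: r = (1/2)^2 = 1/4).
r to a first cousin = 0.125 (first cousins share one grandparent pair — two paths of length 4: r = 2·(1/2)^4 = 1/8).
Summing one r·B term per recipient: 1·0.25·0.043 + 3·0.25·0.187 + 4·0.125·0.36 = 0.331.
0.331 < 0.91: the indirect benefit is less than the cost.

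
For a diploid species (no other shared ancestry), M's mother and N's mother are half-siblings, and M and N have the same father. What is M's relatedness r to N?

0.3125

Wright's path rule: contributions from independent ancestry routes add.
M and N are related in two ways: half first cousins through their mothers (r = 1/16) and half-sibs through their shared father (r = 1/4).
r = 1/16 + 1/4 = 0.3125.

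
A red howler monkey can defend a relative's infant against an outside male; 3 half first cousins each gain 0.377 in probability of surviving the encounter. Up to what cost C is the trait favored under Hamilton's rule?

0.0706875

r to a half first cousin = 1/16 (half first cousins share one grandparent — one path of length 4: r = (1/2)^4 = 1/16).
Hamilton's rule: n·r·B > C, so the trait is favored while C < n·r·B = 3·0.0625·0.377 = 0.0706875.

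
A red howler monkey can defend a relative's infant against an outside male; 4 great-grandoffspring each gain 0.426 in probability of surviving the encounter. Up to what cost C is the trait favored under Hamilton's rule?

0.213

r to a great-grandoffspring = 1/8 (three parent–offspring links: r = (1/2)^3 = 1/8).
Hamilton's rule: n·r·B > C, so the trait is favored while C < n·r·B = 4·0.125·0.426 = 0.213.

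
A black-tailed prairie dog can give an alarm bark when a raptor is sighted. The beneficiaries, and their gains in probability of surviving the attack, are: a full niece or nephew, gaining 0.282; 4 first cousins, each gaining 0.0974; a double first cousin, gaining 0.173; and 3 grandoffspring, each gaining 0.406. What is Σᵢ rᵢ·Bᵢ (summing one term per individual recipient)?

0.46695

r to a full niece or nephew = 1/4 (full aunt/uncle↔niece/nephew: two paths of length 3 through the shared grandparent pair: r = 2·(1/2)^3 = 1/4).
r to a first cousin = 1/8 (first cousins share one grandparent pair — two paths of length 4: r = 2·(1/2)^4 = 1/8).
r to a double first cousin = 0.25 (double first cousins share both grandparent pairs — four paths of length 4: r = 4·(1/2)^4 = 1/4).
r to a grandoffspring = 0.25 (two parent–offspring links: r = (1/2)^2 = 1/4).
Summing one r·B term per recipient: 1·0.25·0.282 + 4·0.125·0.0974 + 1·0.25·0.173 + 3·0.25·0.406 = 0.46695.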